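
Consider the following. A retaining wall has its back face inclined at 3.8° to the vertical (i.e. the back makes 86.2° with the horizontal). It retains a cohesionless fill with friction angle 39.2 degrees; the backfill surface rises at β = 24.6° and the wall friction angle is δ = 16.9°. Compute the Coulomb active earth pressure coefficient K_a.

K_a = sin²(α+φ) / [sin²α · sin(α−δ) · (1 + √{sin(φ+δ)sin(φ−β) / (sin(α−δ)sin(α+β))})²].
With α = 86.2°, φ = 39.2°, δ = 16.9°, β = 24.6°: K_a = 0.3217.

0.322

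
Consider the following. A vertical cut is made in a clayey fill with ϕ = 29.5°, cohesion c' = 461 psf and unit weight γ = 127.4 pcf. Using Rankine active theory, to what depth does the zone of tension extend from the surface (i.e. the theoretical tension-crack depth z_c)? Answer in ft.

12.4 ft

K_a = tan²(45° − 29.5°/2) = 0.3401; √K_a = 0.5832.
The active pressure is zero where K_a γ z = 2c√K_a, so z_c = 2c/(γ√K_a) = 2×461/(127.4×0.5832) = 12.41 ft.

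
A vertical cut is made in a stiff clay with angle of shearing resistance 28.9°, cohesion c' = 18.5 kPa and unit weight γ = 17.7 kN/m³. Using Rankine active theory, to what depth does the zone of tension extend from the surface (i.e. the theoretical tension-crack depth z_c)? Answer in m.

3.54 m

K_a = tan²(45° − 28.9°/2) = 0.3484; √K_a = 0.5902.
The active pressure is zero where K_a γ z = 2c√K_a, so z_c = 2c/(γ√K_a) = 2×18.5/(17.7×0.5902) = 3.542 m.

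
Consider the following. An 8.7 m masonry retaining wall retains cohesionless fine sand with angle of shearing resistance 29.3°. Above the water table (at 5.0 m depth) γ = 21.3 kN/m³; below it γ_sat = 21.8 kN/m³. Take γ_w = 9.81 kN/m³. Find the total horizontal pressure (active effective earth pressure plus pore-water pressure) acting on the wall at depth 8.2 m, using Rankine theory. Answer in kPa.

K_a = (1 − sin φ)/(1 + sin φ) = 0.3428.
γ' = 21.8 − 9.81 = 11.99 kN/m³.
Effective vertical stress at 8.2 m: σ'_v = 21.3×5.0 + 11.99×3.20 = 144.9 kPa.
σ'_h = K_a σ'_v = 0.3428 × 144.9 = 49.67 kPa; u = γ_w × 3.20 = 31.39 kPa.
Total σ_h = 49.67 + 31.39 = 81.06 kPa.

81.1 kPa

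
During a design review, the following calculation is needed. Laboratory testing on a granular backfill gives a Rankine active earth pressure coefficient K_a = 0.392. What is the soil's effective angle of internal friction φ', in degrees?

K_a = tan²(45° − φ/2) ⇒ 45° − φ/2 = arctan(√0.392) = 32.05°.
φ = 2(45° − 32.05°) = 25.90°.

25.9°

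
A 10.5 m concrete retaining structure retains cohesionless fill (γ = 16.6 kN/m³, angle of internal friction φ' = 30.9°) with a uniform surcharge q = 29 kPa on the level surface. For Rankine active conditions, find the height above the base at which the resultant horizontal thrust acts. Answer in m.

3.94 m

K_a = 0.3214.
Triangular part P₁ = ½K_aγH² = 294.1 at H/3 = 3.500 m; rectangular part P₂ = K_a q H = 97.87 at H/2 = 5.250 m.
ȳ = (P₁·3.500 + P₂·5.250)/(P₁+P₂) = 3.937 m.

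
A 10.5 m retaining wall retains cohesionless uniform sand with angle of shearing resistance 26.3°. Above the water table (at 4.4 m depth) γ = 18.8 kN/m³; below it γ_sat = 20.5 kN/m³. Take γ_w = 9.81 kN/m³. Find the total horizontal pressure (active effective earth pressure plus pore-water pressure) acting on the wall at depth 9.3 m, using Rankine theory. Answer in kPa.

100 kPa

K_a = (1 − sin φ)/(1 + sin φ) = 0.3859.
γ' = 20.5 − 9.81 = 10.69 kN/m³.
Effective vertical stress at 9.3 m: σ'_v = 18.8×4.4 + 10.69×4.90 = 135.1 kPa.
σ'_h = K_a σ'_v = 0.3859 × 135.1 = 52.14 kPa; u = γ_w × 4.90 = 48.07 kPa.
Total σ_h = 52.14 + 48.07 = 100.2 kPa.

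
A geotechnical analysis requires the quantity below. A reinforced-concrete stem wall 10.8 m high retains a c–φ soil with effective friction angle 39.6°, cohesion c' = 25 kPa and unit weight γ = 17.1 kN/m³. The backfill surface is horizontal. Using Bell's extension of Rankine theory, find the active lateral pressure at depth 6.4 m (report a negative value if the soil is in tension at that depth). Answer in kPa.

0.705 kPa

K_a = (1 − sin φ)/(1 + sin φ) = 0.2214.
σ_a = K_a γ z − 2c√K_a = 0.2214×17.1×6.4 − 2×25×0.4706 = 0.7052 kPa.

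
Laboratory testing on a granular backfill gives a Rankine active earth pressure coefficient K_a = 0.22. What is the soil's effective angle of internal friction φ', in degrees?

K_a = tan²(45° − φ/2) ⇒ 45° − φ/2 = arctan(√0.22) = 25.13°.
φ = 2(45° − 25.13°) = 39.74°.

39.7°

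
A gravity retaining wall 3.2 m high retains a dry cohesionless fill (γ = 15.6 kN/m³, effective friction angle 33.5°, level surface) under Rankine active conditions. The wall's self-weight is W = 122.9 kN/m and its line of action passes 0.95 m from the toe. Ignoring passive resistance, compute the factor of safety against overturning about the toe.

4.75

K_a = tan²(45° − 33.5°/2) = 0.2887.
P_a = ½K_aγH² = 0.5×0.2887×15.6×3.2² = 23.06 kN/m, acting at H/3 = 1.067 m above the base.
Overturning moment M_o = P_a × H/3 = 23.06 × 1.067 = 24.60.
Resisting moment M_r = W × 0.95 = 122.9 × 0.95 = 116.8.
FS_overturning = M_r/M_o = 116.8/24.60 = 4.747.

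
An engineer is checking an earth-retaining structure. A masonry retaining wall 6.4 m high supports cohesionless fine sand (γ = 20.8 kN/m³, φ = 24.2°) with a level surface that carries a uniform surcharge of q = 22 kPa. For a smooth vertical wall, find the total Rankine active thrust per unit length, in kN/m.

K_a = tan²(45° − φ/2) = 0.4185.
Soil triangle: ½ K_a γ H² = 0.5×0.4185×20.8×6.4² = 178.3 kN/m.
Surcharge rectangle: K_a q H = 0.4185×22×6.4 = 58.93 kN/m.
Total = 178.3 + 58.93 = 237.2 kN/m.

237 kN/m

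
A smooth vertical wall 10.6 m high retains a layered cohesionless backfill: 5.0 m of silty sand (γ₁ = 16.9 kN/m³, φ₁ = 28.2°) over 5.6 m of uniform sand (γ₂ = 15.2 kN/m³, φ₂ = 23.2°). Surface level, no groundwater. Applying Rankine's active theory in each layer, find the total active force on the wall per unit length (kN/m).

385 kN/m

K_a1 = tan²(45°−28.2°/2) = 0.3582; K_a2 = tan²(45°−23.2°/2) = 0.4348.
Layer 1: σ at base = K_a1 γ₁ h₁ = 30.27 kPa; P₁ = ½×30.27×5.0 = 75.67.
Layer 2: σ_v at top = γ₁h₁ = 84.50; σ_h top = K_a2×84.50 = 36.74; σ_h base = K_a2×(84.50+15.2×5.6) = 73.75.
P₂ = ½(36.74+73.75)×5.6 = 309.4. Total P_a = 75.67+309.4 = 385.0 kN/m.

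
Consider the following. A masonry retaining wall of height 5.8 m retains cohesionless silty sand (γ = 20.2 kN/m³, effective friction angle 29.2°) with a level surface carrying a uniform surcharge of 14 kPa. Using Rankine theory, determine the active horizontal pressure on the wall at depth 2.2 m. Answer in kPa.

K_a = (1 − sin φ)/(1 + sin φ) = 0.3442.
σ_v = γz + q = 20.2 × 2.2 + 14 = 58.44 kPa.
σ_h = K_a σ_v = 0.3442 × 58.44 = 20.12 kPa.

20.1 kPa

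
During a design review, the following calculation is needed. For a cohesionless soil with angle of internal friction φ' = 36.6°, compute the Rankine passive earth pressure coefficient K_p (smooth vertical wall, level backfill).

3.95

K_p = (1 + sin φ)/(1 − sin φ) = tan²(45° + 36.6°/2) = 3.953.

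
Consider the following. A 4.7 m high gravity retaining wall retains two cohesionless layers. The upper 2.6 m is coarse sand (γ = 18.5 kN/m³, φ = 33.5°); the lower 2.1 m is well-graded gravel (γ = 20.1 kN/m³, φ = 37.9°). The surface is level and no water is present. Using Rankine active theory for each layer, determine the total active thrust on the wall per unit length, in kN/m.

K_a1 = tan²(45°−33.5°/2) = 0.2887; K_a2 = tan²(45°−37.9°/2) = 0.2389.
Layer 1: σ at base = K_a1 γ₁ h₁ = 13.89 kPa; P₁ = ½×13.89×2.6 = 18.05.
Layer 2: σ_v at top = γ₁h₁ = 48.10; σ_h top = K_a2×48.10 = 11.49; σ_h base = K_a2×(48.10+20.1×2.1) = 21.58.
P₂ = ½(11.49+21.58)×2.1 = 34.73. Total P_a = 18.05+34.73 = 52.78 kN/m.

52.8 kN/m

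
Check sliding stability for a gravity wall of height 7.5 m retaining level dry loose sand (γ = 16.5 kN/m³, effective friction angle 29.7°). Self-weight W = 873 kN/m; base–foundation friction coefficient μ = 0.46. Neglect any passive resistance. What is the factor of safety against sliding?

2.56

K_a = tan²(45° − 29.7°/2) = 0.3374.
P_a = ½K_aγH² = 0.5×0.3374×16.5×7.5² = 156.6 kN/m, acting at H/3 = 2.500 m above the base.
FS_sliding = μW / P_a = 0.46×873 / 156.6 = 2.565.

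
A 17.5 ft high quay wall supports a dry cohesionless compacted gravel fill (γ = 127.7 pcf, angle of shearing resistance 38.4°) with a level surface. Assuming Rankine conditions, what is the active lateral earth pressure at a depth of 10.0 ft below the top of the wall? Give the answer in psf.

298 psf

K_a = (1 − sin φ)/(1 + sin φ) = 0.2337.
σ_h = K_a γ z = 0.2337 × 127.7 × 10.0 = 298.4 psf.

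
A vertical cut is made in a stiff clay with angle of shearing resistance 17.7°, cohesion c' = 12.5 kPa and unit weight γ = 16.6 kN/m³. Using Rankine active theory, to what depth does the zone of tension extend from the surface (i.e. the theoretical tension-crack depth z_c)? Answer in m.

K_a = tan²(45° − 17.7°/2) = 0.5337; √K_a = 0.7306.
The active pressure is zero where K_a γ z = 2c√K_a, so z_c = 2c/(γ√K_a) = 2×12.5/(16.6×0.7306) = 2.061 m.

2.06 m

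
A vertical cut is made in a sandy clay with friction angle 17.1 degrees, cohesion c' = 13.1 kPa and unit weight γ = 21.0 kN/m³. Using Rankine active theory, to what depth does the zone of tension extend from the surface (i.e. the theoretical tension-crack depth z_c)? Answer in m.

1.69 m

K_a = tan²(45° − 17.1°/2) = 0.5455; √K_a = 0.7386.
The active pressure is zero where K_a γ z = 2c√K_a, so z_c = 2c/(γ√K_a) = 2×13.1/(21.0×0.7386) = 1.689 m.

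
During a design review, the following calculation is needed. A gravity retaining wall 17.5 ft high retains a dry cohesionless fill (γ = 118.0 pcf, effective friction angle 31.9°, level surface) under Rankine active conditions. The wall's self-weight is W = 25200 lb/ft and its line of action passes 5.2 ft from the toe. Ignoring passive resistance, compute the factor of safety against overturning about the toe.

4.03

K_a = tan²(45° − 31.9°/2) = 0.3085.
P_a = ½K_aγH² = 0.5×0.3085×118.0×17.5² = 5575 lb/ft, acting at H/3 = 5.833 ft above the base.
Overturning moment M_o = P_a × H/3 = 5575 × 5.833 = 32520.
Resisting moment M_r = W × 5.2 = 25200 × 5.2 = 131000.
FS_overturning = M_r/M_o = 131000/32520 = 4.030.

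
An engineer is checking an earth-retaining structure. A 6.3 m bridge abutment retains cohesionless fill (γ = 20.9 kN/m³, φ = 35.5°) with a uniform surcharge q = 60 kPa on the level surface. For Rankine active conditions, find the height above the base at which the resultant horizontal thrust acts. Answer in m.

2.60 m

K_a = 0.2653.
Triangular part P₁ = ½K_aγH² = 110.0 at H/3 = 2.100 m; rectangular part P₂ = K_a q H = 100.3 at H/2 = 3.150 m.
ȳ = (P₁·2.100 + P₂·3.150)/(P₁+P₂) = 2.601 m.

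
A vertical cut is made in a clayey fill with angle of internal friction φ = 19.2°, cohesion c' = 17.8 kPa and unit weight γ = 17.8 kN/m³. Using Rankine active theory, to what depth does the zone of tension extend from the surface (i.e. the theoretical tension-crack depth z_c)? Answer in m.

2.81 m

K_a = tan²(45° − 19.2°/2) = 0.5050; √K_a = 0.7107.
The active pressure is zero where K_a γ z = 2c√K_a, so z_c = 2c/(γ√K_a) = 2×17.8/(17.8×0.7107) = 2.814 m.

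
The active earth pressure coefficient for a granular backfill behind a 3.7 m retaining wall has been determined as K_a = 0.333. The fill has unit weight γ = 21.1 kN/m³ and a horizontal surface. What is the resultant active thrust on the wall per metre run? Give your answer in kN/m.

P = ½ K_a γ H² = 0.5 × 0.333 × 21.1 × 3.7² = 48.10 kN/m.

48.1 kN/m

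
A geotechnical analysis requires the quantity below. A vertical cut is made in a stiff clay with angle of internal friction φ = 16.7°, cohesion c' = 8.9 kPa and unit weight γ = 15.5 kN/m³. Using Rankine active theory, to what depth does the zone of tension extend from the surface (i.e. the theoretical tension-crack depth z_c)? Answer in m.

K_a = tan²(45° − 16.7°/2) = 0.5536; √K_a = 0.7440.
The active pressure is zero where K_a γ z = 2c√K_a, so z_c = 2c/(γ√K_a) = 2×8.9/(15.5×0.7440) = 1.543 m.

1.54 m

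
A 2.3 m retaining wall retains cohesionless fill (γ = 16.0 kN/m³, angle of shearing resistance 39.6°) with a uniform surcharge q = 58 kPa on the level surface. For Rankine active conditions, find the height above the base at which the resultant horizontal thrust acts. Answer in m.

1.06 m

K_a = 0.2214.
Triangular part P₁ = ½K_aγH² = 9.371 at H/3 = 0.7667 m; rectangular part P₂ = K_a q H = 29.54 at H/2 = 1.150 m.
ȳ = (P₁·0.7667 + P₂·1.150)/(P₁+P₂) = 1.058 m.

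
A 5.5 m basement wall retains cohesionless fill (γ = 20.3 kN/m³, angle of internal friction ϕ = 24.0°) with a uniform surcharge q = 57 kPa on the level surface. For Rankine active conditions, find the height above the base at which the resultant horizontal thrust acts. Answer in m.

2.30 m

K_a = 0.4217.
Triangular part P₁ = ½K_aγH² = 129.5 at H/3 = 1.833 m; rectangular part P₂ = K_a q H = 132.2 at H/2 = 2.750 m.
ȳ = (P₁·1.833 + P₂·2.750)/(P₁+P₂) = 2.296 m.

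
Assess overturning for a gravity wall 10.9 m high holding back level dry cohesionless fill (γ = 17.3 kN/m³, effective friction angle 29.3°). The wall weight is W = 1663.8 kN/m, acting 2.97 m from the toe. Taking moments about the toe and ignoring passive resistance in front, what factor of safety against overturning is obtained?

K_a = tan²(45° − 29.3°/2) = 0.3428.
P_a = ½K_aγH² = 0.5×0.3428×17.3×10.9² = 352.3 kN/m, acting at H/3 = 3.633 m above the base.
Overturning moment M_o = P_a × H/3 = 352.3 × 3.633 = 1280.
Resisting moment M_r = W × 2.97 = 1663.8 × 2.97 = 4941.
FS_overturning = M_r/M_o = 4941/1280 = 3.860.

3.86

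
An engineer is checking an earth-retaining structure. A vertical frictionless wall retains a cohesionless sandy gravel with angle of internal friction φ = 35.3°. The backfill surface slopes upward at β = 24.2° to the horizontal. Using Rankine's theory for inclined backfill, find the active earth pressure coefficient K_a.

K_a = cos β · (cos β − √(cos²β − cos²φ)) / (cos β + √(cos²β − cos²φ)).
cos β = 0.9121, cos φ = 0.8161, √(cos²β − cos²φ) = 0.4073.
K_a = 0.9121 × (0.9121 − 0.4073)/(0.9121 + 0.4073) = 0.3490.

0.349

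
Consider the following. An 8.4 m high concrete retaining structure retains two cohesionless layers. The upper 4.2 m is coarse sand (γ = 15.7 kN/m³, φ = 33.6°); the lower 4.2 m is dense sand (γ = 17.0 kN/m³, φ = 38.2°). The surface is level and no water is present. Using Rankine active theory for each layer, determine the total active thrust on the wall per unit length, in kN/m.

K_a1 = tan²(45°−33.6°/2) = 0.2875; K_a2 = tan²(45°−38.2°/2) = 0.2358.
Layer 1: σ at base = K_a1 γ₁ h₁ = 18.96 kPa; P₁ = ½×18.96×4.2 = 39.81.
Layer 2: σ_v at top = γ₁h₁ = 65.94; σ_h top = K_a2×65.94 = 15.55; σ_h base = K_a2×(65.94+17.0×4.2) = 32.38.
P₂ = ½(15.55+32.38)×4.2 = 100.7. Total P_a = 39.81+100.7 = 140.5 kN/m.

140 kN/m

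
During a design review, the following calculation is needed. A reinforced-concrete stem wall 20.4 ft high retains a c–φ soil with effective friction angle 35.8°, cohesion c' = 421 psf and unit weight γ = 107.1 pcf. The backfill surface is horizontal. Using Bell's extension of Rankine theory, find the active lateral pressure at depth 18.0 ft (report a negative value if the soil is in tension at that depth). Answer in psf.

K_a = (1 − sin φ)/(1 + sin φ) = 0.2619.
σ_a = K_a γ z − 2c√K_a = 0.2619×107.1×18.0 − 2×421×0.5117 = 73.95 psf.

73.9 psf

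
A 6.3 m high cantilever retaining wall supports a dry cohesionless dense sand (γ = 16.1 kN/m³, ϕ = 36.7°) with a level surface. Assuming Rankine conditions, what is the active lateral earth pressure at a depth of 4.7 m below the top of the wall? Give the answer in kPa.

19.1 kPa

K_a = (1 − sin φ)/(1 + sin φ) = 0.2519.
σ_h = K_a γ z = 0.2519 × 16.1 × 4.7 = 19.06 kPa.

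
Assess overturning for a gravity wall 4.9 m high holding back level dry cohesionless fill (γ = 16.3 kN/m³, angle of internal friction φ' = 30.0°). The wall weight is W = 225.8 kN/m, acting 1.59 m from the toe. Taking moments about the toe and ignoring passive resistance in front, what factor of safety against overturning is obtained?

K_a = tan²(45° − 30.0°/2) = 0.3333.
P_a = ½K_aγH² = 0.5×0.3333×16.3×4.9² = 65.23 kN/m, acting at H/3 = 1.633 m above the base.
Overturning moment M_o = P_a × H/3 = 65.23 × 1.633 = 106.5.
Resisting moment M_r = W × 1.59 = 225.8 × 1.59 = 359.0.
FS_overturning = M_r/M_o = 359.0/106.5 = 3.370.

3.37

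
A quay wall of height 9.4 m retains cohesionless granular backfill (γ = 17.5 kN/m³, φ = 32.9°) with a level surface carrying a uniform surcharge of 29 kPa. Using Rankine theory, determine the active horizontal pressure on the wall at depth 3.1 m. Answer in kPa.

24.6 kPa

K_a = (1 − sin φ)/(1 + sin φ) = 0.2960.
σ_v = γz + q = 17.5 × 3.1 + 29 = 83.25 kPa.
σ_h = K_a σ_v = 0.2960 × 83.25 = 24.64 kPa.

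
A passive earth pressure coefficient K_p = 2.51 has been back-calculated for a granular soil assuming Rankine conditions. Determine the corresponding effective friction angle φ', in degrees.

K_p = (1+sin φ)/(1−sin φ) ⇒ sin φ = (K_p − 1)/(K_p + 1) = 0.4302.
φ = arcsin(0.4302) = 25.48°.

25.5°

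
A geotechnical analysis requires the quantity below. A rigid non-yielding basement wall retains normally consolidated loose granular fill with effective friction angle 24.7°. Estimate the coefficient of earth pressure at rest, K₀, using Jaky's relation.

0.582

K₀ = 1 − sin φ' = 1 − sin 24.7° = 0.5821.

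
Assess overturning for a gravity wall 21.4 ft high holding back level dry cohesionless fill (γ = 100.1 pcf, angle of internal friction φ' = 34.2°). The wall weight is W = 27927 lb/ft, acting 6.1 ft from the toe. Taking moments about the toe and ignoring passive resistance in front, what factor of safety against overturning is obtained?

K_a = tan²(45° − 34.2°/2) = 0.2803.
P_a = ½K_aγH² = 0.5×0.2803×100.1×21.4² = 6426 lb/ft, acting at H/3 = 7.133 ft above the base.
Overturning moment M_o = P_a × H/3 = 6426 × 7.133 = 45840.
Resisting moment M_r = W × 6.1 = 27927 × 6.1 = 170400.
FS_overturning = M_r/M_o = 170400/45840 = 3.717.

3.72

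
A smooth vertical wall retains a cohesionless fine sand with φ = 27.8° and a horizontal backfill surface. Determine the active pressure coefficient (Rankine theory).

0.364

K_a = (1 − sin φ)/(1 + sin φ) = (1 − sin 27.8°)/(1 + sin 27.8°) = 0.3639.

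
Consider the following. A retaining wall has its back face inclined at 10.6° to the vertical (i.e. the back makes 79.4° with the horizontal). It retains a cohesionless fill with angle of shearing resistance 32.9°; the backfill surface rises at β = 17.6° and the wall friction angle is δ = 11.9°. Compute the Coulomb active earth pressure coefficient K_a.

0.456

K_a = sin²(α+φ) / [sin²α · sin(α−δ) · (1 + √{sin(φ+δ)sin(φ−β) / (sin(α−δ)sin(α+β))})²].
With α = 79.4°, φ = 32.9°, δ = 11.9°, β = 17.6°: K_a = 0.4559.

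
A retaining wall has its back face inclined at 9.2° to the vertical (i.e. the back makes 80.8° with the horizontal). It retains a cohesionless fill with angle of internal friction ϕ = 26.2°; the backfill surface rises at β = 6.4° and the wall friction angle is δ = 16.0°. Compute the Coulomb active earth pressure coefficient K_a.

0.460

K_a = sin²(α+φ) / [sin²α · sin(α−δ) · (1 + √{sin(φ+δ)sin(φ−β) / (sin(α−δ)sin(α+β))})²].
With α = 80.8°, φ = 26.2°, δ = 16.0°, β = 6.4°: K_a = 0.4599.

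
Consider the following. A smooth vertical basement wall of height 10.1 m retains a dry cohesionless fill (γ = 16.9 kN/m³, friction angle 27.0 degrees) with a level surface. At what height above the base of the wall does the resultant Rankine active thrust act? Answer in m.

3.37 m

K_a = 0.3755.
The pressure distribution is triangular, so the resultant acts at H/3 above the base = 10.1/3 = 3.367 m.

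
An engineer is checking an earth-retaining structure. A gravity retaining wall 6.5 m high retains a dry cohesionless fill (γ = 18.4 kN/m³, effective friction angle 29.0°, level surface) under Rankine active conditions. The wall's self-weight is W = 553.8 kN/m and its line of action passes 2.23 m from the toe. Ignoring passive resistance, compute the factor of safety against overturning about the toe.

4.23

K_a = tan²(45° − 29.0°/2) = 0.3470.
P_a = ½K_aγH² = 0.5×0.3470×18.4×6.5² = 134.9 kN/m, acting at H/3 = 2.167 m above the base.
Overturning moment M_o = P_a × H/3 = 134.9 × 2.167 = 292.2.
Resisting moment M_r = W × 2.23 = 553.8 × 2.23 = 1235.
FS_overturning = M_r/M_o = 1235/292.2 = 4.226.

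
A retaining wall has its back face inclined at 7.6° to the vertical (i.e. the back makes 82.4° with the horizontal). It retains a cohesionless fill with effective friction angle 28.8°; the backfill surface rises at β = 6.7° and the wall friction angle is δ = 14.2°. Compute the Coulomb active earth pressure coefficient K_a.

K_a = sin²(α+φ) / [sin²α · sin(α−δ) · (1 + √{sin(φ+δ)sin(φ−β) / (sin(α−δ)sin(α+β))})²].
With α = 82.4°, φ = 28.8°, δ = 14.2°, β = 6.7°: K_a = 0.4093.

0.409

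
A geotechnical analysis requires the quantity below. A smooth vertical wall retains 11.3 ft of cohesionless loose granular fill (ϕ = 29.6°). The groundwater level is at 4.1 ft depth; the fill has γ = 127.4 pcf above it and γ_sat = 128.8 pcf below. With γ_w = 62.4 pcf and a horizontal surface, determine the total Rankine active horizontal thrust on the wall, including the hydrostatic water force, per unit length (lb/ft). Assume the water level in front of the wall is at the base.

3840 lb/ft

K_a = tan²(45° − φ/2) = 0.3387.
γ' = 128.8 − 62.4 = 66.40 pcf. Depth below WT = 7.2 ft.
σ'_h at WT = K_a γ d_w = 176.9 psf; at base = 176.9 + K_a γ' × 7.2 = 338.9 psf.
P₁ (0–4.1 ft) = ½×176.9×4.1 = 362.7. P₂ (4.1–11.3 ft) = ½(176.9+338.9)×7.2 = 1857.
P_w = ½ γ_w h₂² = 0.5×62.4×7.2² = 1617. Total = 362.7+1857+1617 = 3837 lb/ft.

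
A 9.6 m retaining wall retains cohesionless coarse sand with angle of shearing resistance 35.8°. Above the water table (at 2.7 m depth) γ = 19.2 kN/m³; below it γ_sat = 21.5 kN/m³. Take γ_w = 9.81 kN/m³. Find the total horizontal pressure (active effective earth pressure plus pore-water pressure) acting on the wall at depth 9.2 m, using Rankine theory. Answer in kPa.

K_a = (1 − sin φ)/(1 + sin φ) = 0.2619.
γ' = 21.5 − 9.81 = 11.69 kN/m³.
Effective vertical stress at 9.2 m: σ'_v = 19.2×2.7 + 11.69×6.50 = 127.8 kPa.
σ'_h = K_a σ'_v = 0.2619 × 127.8 = 33.47 kPa; u = γ_w × 6.50 = 63.76 kPa.
Total σ_h = 33.47 + 63.76 = 97.24 kPa.

97.2 kPa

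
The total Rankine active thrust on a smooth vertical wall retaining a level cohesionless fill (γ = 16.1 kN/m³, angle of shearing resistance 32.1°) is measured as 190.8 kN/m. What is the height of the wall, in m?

K_a = 0.3060. P_a = ½ K_a γ H² ⇒ H = √(2P_a/(K_a γ)).
H = √(2×190.8/(0.3060×16.1)) = 8.801 m.

8.80 m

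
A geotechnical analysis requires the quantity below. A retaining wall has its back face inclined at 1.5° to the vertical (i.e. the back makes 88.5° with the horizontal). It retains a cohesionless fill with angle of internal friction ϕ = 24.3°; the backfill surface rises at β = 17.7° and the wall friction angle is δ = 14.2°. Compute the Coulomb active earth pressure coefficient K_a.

0.541

K_a = sin²(α+φ) / [sin²α · sin(α−δ) · (1 + √{sin(φ+δ)sin(φ−β) / (sin(α−δ)sin(α+β))})²].
With α = 88.5°, φ = 24.3°, δ = 14.2°, β = 17.7°: K_a = 0.5407.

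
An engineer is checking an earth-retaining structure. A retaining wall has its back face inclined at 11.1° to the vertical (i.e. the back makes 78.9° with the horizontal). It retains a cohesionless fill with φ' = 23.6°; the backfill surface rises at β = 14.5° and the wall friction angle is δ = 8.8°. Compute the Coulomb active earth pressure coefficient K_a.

K_a = sin²(α+φ) / [sin²α · sin(α−δ) · (1 + √{sin(φ+δ)sin(φ−β) / (sin(α−δ)sin(α+β))})²].
With α = 78.9°, φ = 23.6°, δ = 8.8°, β = 14.5°: K_a = 0.6224.

0.622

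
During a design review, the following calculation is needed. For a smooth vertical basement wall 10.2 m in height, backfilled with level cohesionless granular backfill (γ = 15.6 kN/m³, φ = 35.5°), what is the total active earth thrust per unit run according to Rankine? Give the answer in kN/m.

K_a = tan²(45° − φ/2) = 0.2653.
P_a = ½ K_a γ H² = 0.5 × 0.2653 × 15.6 × 10.2² = 215.3 kN/m.

215 kN/m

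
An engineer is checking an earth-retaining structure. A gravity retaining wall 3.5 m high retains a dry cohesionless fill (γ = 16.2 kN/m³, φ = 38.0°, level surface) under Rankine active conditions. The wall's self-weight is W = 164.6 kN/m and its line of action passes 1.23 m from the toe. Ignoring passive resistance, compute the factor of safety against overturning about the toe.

K_a = tan²(45° − 38.0°/2) = 0.2379.
P_a = ½K_aγH² = 0.5×0.2379×16.2×3.5² = 23.60 kN/m, acting at H/3 = 1.167 m above the base.
Overturning moment M_o = P_a × H/3 = 23.60 × 1.167 = 27.54.
Resisting moment M_r = W × 1.23 = 164.6 × 1.23 = 202.5.
FS_overturning = M_r/M_o = 202.5/27.54 = 7.352.

7.35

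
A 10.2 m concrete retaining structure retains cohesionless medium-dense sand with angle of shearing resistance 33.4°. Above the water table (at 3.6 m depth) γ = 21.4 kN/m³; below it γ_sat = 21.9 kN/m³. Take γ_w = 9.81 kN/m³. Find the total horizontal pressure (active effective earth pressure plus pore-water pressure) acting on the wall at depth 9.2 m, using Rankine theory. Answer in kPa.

96.9 kPa

K_a = (1 − sin φ)/(1 + sin φ) = 0.2899.
γ' = 21.9 − 9.81 = 12.09 kN/m³.
Effective vertical stress at 9.2 m: σ'_v = 21.4×3.6 + 12.09×5.60 = 144.7 kPa.
σ'_h = K_a σ'_v = 0.2899 × 144.7 = 41.96 kPa; u = γ_w × 5.60 = 54.94 kPa.
Total σ_h = 41.96 + 54.94 = 96.90 kPa.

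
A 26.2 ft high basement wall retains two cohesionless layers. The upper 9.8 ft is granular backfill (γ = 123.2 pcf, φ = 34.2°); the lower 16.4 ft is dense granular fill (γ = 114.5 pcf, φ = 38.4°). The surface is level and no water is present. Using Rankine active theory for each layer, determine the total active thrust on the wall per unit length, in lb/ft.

K_a1 = tan²(45°−34.2°/2) = 0.2803; K_a2 = tan²(45°−38.4°/2) = 0.2337.
Layer 1: σ at base = K_a1 γ₁ h₁ = 338.5 psf; P₁ = ½×338.5×9.8 = 1659.
Layer 2: σ_v at top = γ₁h₁ = 1207; σ_h top = K_a2×1207 = 282.2; σ_h base = K_a2×(1207+114.5×16.4) = 721.0.
P₂ = ½(282.2+721.0)×16.4 = 8226. Total P_a = 1659+8226 = 9884 lb/ft.

9880 lb/ft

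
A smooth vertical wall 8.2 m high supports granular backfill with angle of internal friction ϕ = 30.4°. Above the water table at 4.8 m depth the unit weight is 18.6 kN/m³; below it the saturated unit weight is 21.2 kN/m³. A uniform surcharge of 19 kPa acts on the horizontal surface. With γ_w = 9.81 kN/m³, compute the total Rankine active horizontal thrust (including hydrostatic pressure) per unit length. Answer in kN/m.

299 kN/m

K_a = tan²(45° − φ/2) = 0.3280.
γ' = 21.2 − 9.81 = 11.39 kN/m³. h₂ = H − d_w = 3.4 m.
σ'_h: at surface K_a·q = 6.232; at WT K_a(q+γd_w) = 35.51; at base K_a(q+γd_w+γ'h₂) = 48.22 kPa.
P₁ = ½(6.232+35.51)×4.8 = 100.2; P₂ = ½(35.51+48.22)×3.4 = 142.3; P_w = ½γ_w h₂² = 56.70.
Total = 100.2+142.3+56.70 = 299.2 kN/m.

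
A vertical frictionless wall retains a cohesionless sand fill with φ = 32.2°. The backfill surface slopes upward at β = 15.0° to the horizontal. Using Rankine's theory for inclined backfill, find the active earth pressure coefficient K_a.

K_a = cos β · (cos β − √(cos²β − cos²φ)) / (cos β + √(cos²β − cos²φ)).
cos β = 0.9659, cos φ = 0.8462, √(cos²β − cos²φ) = 0.4658.
K_a = 0.9659 × (0.9659 − 0.4658)/(0.9659 + 0.4658) = 0.3374.

0.337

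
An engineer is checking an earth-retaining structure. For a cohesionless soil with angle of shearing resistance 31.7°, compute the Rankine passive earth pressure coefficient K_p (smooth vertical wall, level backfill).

3.21

K_p = (1 + sin φ)/(1 − sin φ) = tan²(45° + 31.7°/2) = 3.215.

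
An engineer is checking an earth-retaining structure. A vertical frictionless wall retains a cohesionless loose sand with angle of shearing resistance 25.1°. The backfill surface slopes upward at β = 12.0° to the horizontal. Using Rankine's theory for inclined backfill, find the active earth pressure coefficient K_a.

K_a = cos β · (cos β − √(cos²β − cos²φ)) / (cos β + √(cos²β − cos²φ)).
cos β = 0.9781, cos φ = 0.9056, √(cos²β − cos²φ) = 0.3698.
K_a = 0.9781 × (0.9781 − 0.3698)/(0.9781 + 0.3698) = 0.4415.

0.442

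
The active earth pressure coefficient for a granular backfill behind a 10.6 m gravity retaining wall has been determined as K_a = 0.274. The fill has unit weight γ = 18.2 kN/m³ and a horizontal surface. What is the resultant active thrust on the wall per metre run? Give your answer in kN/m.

280 kN/m

P = ½ K_a γ H² = 0.5 × 0.274 × 18.2 × 10.6² = 280.2 kN/m.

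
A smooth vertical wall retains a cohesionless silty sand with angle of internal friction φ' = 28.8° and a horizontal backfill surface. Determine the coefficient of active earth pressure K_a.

0.350

K_a = tan²(45° − φ/2) = tan²(30.60°) = 0.3498.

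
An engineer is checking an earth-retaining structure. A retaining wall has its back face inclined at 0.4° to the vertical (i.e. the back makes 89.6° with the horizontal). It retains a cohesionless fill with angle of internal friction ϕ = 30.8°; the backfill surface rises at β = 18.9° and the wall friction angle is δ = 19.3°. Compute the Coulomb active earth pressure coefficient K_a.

K_a = sin²(α+φ) / [sin²α · sin(α−δ) · (1 + √{sin(φ+δ)sin(φ−β) / (sin(α−δ)sin(α+β))})²].
With α = 89.6°, φ = 30.8°, δ = 19.3°, β = 18.9°: K_a = 0.3914.

0.391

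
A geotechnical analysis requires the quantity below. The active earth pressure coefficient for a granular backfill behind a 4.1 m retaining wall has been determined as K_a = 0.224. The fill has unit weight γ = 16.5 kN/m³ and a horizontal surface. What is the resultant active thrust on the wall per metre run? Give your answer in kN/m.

P = ½ K_a γ H² = 0.5 × 0.224 × 16.5 × 4.1² = 31.06 kN/m.

31.1 kN/m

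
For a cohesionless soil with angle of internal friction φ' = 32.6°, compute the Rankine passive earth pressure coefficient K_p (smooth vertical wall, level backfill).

3.34

K_p = (1 + sin φ)/(1 − sin φ) = tan²(45° + 32.6°/2) = 3.336.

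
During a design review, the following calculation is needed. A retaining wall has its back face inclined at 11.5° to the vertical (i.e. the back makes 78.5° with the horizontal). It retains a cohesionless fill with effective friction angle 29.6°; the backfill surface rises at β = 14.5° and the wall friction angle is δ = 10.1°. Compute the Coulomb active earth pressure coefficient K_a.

0.500

K_a = sin²(α+φ) / [sin²α · sin(α−δ) · (1 + √{sin(φ+δ)sin(φ−β) / (sin(α−δ)sin(α+β))})²].
With α = 78.5°, φ = 29.6°, δ = 10.1°, β = 14.5°: K_a = 0.4995.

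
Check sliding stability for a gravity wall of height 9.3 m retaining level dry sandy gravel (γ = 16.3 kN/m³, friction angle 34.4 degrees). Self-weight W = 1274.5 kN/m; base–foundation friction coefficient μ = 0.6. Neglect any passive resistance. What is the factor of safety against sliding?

3.90

K_a = tan²(45° − 34.4°/2) = 0.2780.
P_a = ½K_aγH² = 0.5×0.2780×16.3×9.3² = 195.9 kN/m, acting at H/3 = 3.100 m above the base.
FS_sliding = μW / P_a = 0.6×1274.5 / 195.9 = 3.903.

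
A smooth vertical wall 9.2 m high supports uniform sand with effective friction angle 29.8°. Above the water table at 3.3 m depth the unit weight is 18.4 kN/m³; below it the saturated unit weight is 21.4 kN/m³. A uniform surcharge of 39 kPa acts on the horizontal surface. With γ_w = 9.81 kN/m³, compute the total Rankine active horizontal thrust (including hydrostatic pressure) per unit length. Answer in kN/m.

513 kN/m

K_a = tan²(45° − φ/2) = 0.3360.
γ' = 21.4 − 9.81 = 11.59 kN/m³. h₂ = H − d_w = 5.9 m.
σ'_h: at surface K_a·q = 13.11; at WT K_a(q+γd_w) = 33.51; at base K_a(q+γd_w+γ'h₂) = 56.49 kPa.
P₁ = ½(13.11+33.51)×3.3 = 76.91; P₂ = ½(33.51+56.49)×5.9 = 265.5; P_w = ½γ_w h₂² = 170.7.
Total = 76.91+265.5+170.7 = 513.1 kN/m.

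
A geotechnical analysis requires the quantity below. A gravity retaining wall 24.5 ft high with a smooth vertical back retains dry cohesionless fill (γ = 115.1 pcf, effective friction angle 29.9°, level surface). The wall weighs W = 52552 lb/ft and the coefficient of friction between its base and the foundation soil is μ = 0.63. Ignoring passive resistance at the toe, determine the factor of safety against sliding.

K_a = tan²(45° − 29.9°/2) = 0.3347.
P_a = ½K_aγH² = 0.5×0.3347×115.1×24.5² = 11560 lb/ft, acting at H/3 = 8.167 ft above the base.
FS_sliding = μW / P_a = 0.63×52552 / 11560 = 2.864.

2.86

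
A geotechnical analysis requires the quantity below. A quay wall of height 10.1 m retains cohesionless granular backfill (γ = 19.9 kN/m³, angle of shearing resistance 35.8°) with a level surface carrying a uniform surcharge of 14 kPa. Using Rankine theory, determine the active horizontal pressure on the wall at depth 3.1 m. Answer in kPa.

19.8 kPa

K_a = (1 − sin φ)/(1 + sin φ) = 0.2619.
σ_v = γz + q = 19.9 × 3.1 + 14 = 75.69 kPa.
σ_h = K_a σ_v = 0.2619 × 75.69 = 19.82 kPa.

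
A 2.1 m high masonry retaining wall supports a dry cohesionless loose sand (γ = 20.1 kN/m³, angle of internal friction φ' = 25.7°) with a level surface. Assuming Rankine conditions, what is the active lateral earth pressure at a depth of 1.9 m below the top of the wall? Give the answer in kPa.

K_a = (1 − sin φ)/(1 + sin φ) = 0.3950.
σ_h = K_a γ z = 0.3950 × 20.1 × 1.9 = 15.09 kPa.

15.1 kPa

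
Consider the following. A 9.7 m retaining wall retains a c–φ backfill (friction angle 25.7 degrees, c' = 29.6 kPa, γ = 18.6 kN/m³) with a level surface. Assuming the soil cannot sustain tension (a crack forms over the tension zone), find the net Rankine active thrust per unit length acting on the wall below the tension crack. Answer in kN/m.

K_a = 0.3950; √K_a = 0.6285.
Tension-crack depth z_c = 2c/(γ√K_a) = 2×29.6/(18.6×0.6285) = 5.064 m.
σ_a at base = K_a γ H − 2c√K_a = 0.3950×18.6×9.7 − 2×29.6×0.6285 = 34.06 kPa.
P_a = ½ × 34.06 × (H − z_c) = 0.5×34.06×4.636 = 78.96 kN/m.

79.0 kN/m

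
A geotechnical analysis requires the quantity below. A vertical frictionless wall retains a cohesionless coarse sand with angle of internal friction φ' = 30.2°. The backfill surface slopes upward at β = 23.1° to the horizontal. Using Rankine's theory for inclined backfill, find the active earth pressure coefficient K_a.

0.451

K_a = cos β · (cos β − √(cos²β − cos²φ)) / (cos β + √(cos²β − cos²φ)).
cos β = 0.9198, cos φ = 0.8643, √(cos²β − cos²φ) = 0.3148.
K_a = 0.9198 × (0.9198 − 0.3148)/(0.9198 + 0.3148) = 0.4508.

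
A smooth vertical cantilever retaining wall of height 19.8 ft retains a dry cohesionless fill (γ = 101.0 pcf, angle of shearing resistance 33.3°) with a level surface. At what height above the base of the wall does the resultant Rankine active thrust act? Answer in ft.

K_a = 0.2911.
The pressure distribution is triangular, so the resultant acts at H/3 above the base = 19.8/3 = 6.600 ft.

6.60 ft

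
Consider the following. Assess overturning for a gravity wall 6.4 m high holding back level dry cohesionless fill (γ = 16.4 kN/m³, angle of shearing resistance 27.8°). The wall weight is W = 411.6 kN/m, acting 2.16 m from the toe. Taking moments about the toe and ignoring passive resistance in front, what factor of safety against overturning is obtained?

K_a = tan²(45° − 27.8°/2) = 0.3639.
P_a = ½K_aγH² = 0.5×0.3639×16.4×6.4² = 122.2 kN/m, acting at H/3 = 2.133 m above the base.
Overturning moment M_o = P_a × H/3 = 122.2 × 2.133 = 260.7.
Resisting moment M_r = W × 2.16 = 411.6 × 2.16 = 889.1.
FS_overturning = M_r/M_o = 889.1/260.7 = 3.410.

3.41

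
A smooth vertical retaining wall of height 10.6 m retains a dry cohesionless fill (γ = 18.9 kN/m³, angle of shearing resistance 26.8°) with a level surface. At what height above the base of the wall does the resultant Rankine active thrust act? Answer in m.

3.53 m

K_a = 0.3785.
The pressure distribution is triangular, so the resultant acts at H/3 above the base = 10.6/3 = 3.533 m.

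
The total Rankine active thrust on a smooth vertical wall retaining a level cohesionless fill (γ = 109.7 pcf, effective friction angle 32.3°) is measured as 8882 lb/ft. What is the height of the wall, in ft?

K_a = 0.3035. P_a = ½ K_a γ H² ⇒ H = √(2P_a/(K_a γ)).
H = √(2×8882/(0.3035×109.7)) = 23.10 ft.

23.1 ft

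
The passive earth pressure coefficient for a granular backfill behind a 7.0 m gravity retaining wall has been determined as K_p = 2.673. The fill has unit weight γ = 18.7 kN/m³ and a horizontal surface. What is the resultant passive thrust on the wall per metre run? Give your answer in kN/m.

P = ½ K_p γ H² = 0.5 × 2.673 × 18.7 × 7.0² = 1225 kN/m.

1220 kN/m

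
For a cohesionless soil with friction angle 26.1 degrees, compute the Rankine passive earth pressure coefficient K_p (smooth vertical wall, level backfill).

2.57

K_p = (1 + sin φ)/(1 − sin φ) = tan²(45° + 26.1°/2) = 2.571.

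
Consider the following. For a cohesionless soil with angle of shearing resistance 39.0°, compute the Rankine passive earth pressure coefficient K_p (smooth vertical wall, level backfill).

K_p = (1 + sin φ)/(1 − sin φ) = tan²(45° + 39.0°/2) = 4.395.

4.40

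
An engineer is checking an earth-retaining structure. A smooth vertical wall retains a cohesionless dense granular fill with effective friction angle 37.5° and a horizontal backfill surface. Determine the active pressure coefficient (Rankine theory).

0.243

K_a = (1 − sin φ)/(1 + sin φ) = (1 − sin 37.5°)/(1 + sin 37.5°) = 0.2432.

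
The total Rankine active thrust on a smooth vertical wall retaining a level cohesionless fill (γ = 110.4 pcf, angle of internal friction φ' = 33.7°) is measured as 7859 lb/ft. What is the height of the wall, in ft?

K_a = 0.2863. P_a = ½ K_a γ H² ⇒ H = √(2P_a/(K_a γ)).
H = √(2×7859/(0.2863×110.4)) = 22.30 ft.

22.3 ft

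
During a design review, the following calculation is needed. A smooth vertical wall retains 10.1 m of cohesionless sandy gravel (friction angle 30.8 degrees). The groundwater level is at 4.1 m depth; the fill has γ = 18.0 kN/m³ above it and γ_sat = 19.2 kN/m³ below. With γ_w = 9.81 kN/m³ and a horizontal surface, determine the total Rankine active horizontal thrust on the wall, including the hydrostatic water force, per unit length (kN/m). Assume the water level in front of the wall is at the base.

423 kN/m

K_a = tan²(45° − φ/2) = 0.3227.
γ' = 19.2 − 9.81 = 9.390 kN/m³. Depth below WT = 6.0 m.
σ'_h at WT = K_a γ d_w = 23.82 kPa; at base = 23.82 + K_a γ' × 6.0 = 42.00 kPa.
P₁ (0–4.1 m) = ½×23.82×4.1 = 48.82. P₂ (4.1–10.1 m) = ½(23.82+42.00)×6.0 = 197.4.
P_w = ½ γ_w h₂² = 0.5×9.81×6.0² = 176.6. Total = 48.82+197.4+176.6 = 422.8 kN/m.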